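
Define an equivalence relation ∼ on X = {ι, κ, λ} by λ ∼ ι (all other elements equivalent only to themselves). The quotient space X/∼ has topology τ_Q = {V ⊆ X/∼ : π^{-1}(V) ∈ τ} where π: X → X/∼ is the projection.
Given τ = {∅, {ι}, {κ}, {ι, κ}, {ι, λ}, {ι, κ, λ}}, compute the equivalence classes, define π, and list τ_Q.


X/∼ = {[ι=λ], [κ]}; |τ_Q| = 4.

Equivalence classes: [ι=λ], [κ].
Quotient map π: X → X/∼ sends ι ↦ [ι=λ], κ ↦ [κ], λ ↦ [ι=λ].
For each subset V ⊆ X/∼, compute π^{-1}(V) ⊆ X and check whether π^{-1}(V) ∈ τ. V is open in τ_Q iff π^{-1}(V) ∈ τ.
  V = {}: π^{-1}(V) = ∅ ∈ τ ✓.
  V = {[ι=λ]}: π^{-1}(V) = {ι, λ} ∈ τ ✓.
  V = {[κ]}: π^{-1}(V) = {κ} ∈ τ ✓.
  V = {[ι=λ], [κ]}: π^{-1}(V) = {ι, κ, λ} ∈ τ ✓.
Open sets in the quotient: τ_Q = {{}, {[ι=λ]}, {[κ]}, {[ι=λ], [κ]}} (4 elements).


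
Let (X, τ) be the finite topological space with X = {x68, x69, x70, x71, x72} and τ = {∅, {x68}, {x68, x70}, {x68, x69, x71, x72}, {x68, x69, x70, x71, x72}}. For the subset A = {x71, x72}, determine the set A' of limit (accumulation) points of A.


A' = {x69, x71, x72}

For each x ∈ X, list the open sets U ∈ τ with x ∈ U, then check whether U ∩ (A ∖ {x}) ≠ ∅ for every such U.
  x = x68: open {x68} ∋ x has {x68} ∩ (A ∖ {x68}) = ∅, so x is NOT a limit point.
  x = x69: opens ∋ x are {x68, x69, x71, x72}, {x68, x69, x70, x71, x72}; each meets A ∖ {x69}, so x IS a limit point.
  x = x70: open {x68, x70} ∋ x has {x68, x70} ∩ (A ∖ {x70}) = ∅, so x is NOT a limit point.
  x = x71: opens ∋ x are {x68, x69, x71, x72}, {x68, x69, x70, x71, x72}; each meets A ∖ {x71}, so x IS a limit point.
  x = x72: opens ∋ x are {x68, x69, x71, x72}, {x68, x69, x70, x71, x72}; each meets A ∖ {x72}, so x IS a limit point.
Collecting: A' = {x69, x71, x72}.


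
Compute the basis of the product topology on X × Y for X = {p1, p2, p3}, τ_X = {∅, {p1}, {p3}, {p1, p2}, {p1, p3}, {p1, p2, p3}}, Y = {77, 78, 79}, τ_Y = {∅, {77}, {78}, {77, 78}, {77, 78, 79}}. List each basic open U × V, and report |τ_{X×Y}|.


Basis B = {∅ × ∅, {p1} × {77}, {p1} × {78}, {p3} × {77}, {p3} × {78}, {p1} × {77, 78}, {p1, p2} × {77}, {p1, p3} × {77}, {p1, p2} × {78}, {p1, p3} × {78}, {p3} × {77, 78}, {p1} × {77, 78, 79}, {p1, p2, p3} × {77}, {p1, p2, p3} × {78}, {p3} × {77, 78, 79}, {p1, p2} × {77, 78}, {p1, p3} × {77, 78}, {p1, p2} × {77, 78, 79}, {p1, p3} × {77, 78, 79}, {p1, p2, p3} × {77, 78}, {p1, p2, p3} × {77, 78, 79}}; |τ_{X×Y}| = 70.

Enumerate products U × V with U ∈ τ_X, V ∈ τ_Y (deduplicated):
  ∅ × ∅ = {} (∅)
  {p1} × {77} = {(p1,77)}
  {p1} × {78} = {(p1,78)}
  {p3} × {77} = {(p3,77)}
  {p3} × {78} = {(p3,78)}
  {p1} × {77, 78} = {(p1,77), (p1,78)}
  {p1, p2} × {77} = {(p1,77), (p2,77)}
  {p1, p3} × {77} = {(p1,77), (p3,77)}
  {p1, p2} × {78} = {(p1,78), (p2,78)}
  {p1, p3} × {78} = {(p1,78), (p3,78)}
  {p3} × {77, 78} = {(p3,77), (p3,78)}
  {p1} × {77, 78, 79} = {(p1,77), (p1,78), (p1,79)}
  {p1, p2, p3} × {77} = {(p1,77), (p2,77), (p3,77)}
  {p1, p2, p3} × {78} = {(p1,78), (p2,78), (p3,78)}
  {p3} × {77, 78, 79} = {(p3,77), (p3,78), (p3,79)}
  {p1, p2} × {77, 78} = {(p1,77), (p1,78), (p2,77), (p2,78)}
  {p1, p3} × {77, 78} = {(p1,77), (p1,78), (p3,77), (p3,78)}
  {p1, p2} × {77, 78, 79} = {(p1,77), (p1,78), (p1,79), (p2,77), (p2,78), (p2,79)}
  {p1, p3} × {77, 78, 79} = {(p1,77), (p1,78), (p1,79), (p3,77), (p3,78), (p3,79)}
  {p1, p2, p3} × {77, 78} = {(p1,77), (p1,78), (p2,77), (p2,78), (p3,77), (p3,78)}
  {p1, p2, p3} × {77, 78, 79} = {(p1,77), (p1,78), (p1,79), (p2,77), (p2,78), (p2,79), (p3,77), (p3,78), (p3,79)}
These 21 distinct sets form the basis B.
Close under arbitrary unions to get τ_{X×Y}; counting gives |τ_{X×Y}| = 70.


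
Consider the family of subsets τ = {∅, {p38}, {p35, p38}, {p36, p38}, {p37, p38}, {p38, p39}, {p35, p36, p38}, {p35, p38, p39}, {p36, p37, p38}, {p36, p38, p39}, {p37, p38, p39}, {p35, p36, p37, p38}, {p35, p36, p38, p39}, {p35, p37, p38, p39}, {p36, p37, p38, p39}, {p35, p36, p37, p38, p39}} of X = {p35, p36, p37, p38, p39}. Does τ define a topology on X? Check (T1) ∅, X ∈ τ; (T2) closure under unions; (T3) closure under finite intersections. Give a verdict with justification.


τ is NOT a topology on X.

Axiom (T1): ∅ ∈ τ? Yes; X ∈ τ? Yes.
Axiom (T2/T3): check pairwise unions and intersections of members of τ.
Counterexample for (T2): {p35, p38} ∪ {p37, p38} = {p35, p37, p38} ∉ τ. Therefore τ is NOT a topology.


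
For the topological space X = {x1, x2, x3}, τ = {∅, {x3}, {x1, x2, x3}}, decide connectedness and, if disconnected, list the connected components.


(X, τ) is connected.

Find clopen sets (U ∈ τ with X ∖ U ∈ τ):
  U = ∅, X ∖ U = {x1, x2, x3} — both open, so U is clopen.
  U = {x1, x2, x3}, X ∖ U = ∅ — both open, so U is clopen.
Only trivial clopens (∅ and X) exist, so (X, τ) is connected.
Compute connected components by grouping points that agree on all clopens:
  component: {x1, x2, x3}


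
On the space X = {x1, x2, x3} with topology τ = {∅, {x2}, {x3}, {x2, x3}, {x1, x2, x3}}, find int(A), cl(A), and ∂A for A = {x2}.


int(A) = {x2}, cl(A) = {x1, x2}, ∂A = {x1}.

Closed sets in (X, τ) are complements of opens:
  closed(X, τ) = {∅, {x1}, {x1, x2}, {x1, x3}, {x1, x2, x3}}.
int(A) = ⋃ {U ∈ τ : U ⊆ A}. Opens contained in A: ∅, {x2}.
Taking the union of these: int(A) = {x2}.
cl(A) = ⋂ {C closed : A ⊆ C}. Closed sets containing A: {x1, x2}, {x1, x2, x3}.
Intersecting these: cl(A) = {x1, x2}.
∂A = cl(A) ∖ int(A) = {x1, x2} ∖ {x2} = {x1}.


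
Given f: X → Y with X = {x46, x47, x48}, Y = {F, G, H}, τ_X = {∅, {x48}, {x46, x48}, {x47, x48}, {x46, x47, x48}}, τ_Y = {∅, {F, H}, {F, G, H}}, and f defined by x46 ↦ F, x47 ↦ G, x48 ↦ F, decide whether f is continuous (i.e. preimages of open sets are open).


f IS continuous.

Compute f^{-1}(U) for each U ∈ τ_Y:
  U = ∅: f^{-1}(U) = ∅ ∈ τ_X ✓.
  U = {F, H}: f^{-1}(U) = {x46, x48} ∈ τ_X ✓.
  U = {F, G, H}: f^{-1}(U) = {x46, x47, x48} ∈ τ_X ✓.
Every preimage lies in τ_X, so f IS continuous.


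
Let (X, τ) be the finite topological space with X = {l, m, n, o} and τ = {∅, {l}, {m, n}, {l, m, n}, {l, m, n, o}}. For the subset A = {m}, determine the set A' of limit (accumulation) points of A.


A' = {n, o}

For each x ∈ X, list the open sets U ∈ τ with x ∈ U, then check whether U ∩ (A ∖ {x}) ≠ ∅ for every such U.
  x = l: open {l} ∋ x has {l} ∩ (A ∖ {l}) = ∅, so x is NOT a limit point.
  x = m: open {m, n} ∋ x has {m, n} ∩ (A ∖ {m}) = ∅, so x is NOT a limit point.
  x = n: opens ∋ x are {m, n}, {l, m, n}, {l, m, n, o}; each meets A ∖ {n}, so x IS a limit point.
  x = o: opens ∋ x are {l, m, n, o}; each meets A ∖ {o}, so x IS a limit point.
Collecting: A' = {n, o}.


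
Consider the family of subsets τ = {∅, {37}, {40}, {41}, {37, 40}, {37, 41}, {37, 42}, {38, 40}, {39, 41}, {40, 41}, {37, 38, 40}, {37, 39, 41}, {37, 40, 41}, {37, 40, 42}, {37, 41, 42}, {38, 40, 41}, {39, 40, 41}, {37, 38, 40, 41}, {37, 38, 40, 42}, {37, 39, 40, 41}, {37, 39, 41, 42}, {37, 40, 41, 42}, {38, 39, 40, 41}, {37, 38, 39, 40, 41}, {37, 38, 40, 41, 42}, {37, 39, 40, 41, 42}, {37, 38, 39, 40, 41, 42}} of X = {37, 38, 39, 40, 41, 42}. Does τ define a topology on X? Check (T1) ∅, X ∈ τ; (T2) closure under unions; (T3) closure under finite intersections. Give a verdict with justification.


τ IS a topology on X.

Axiom (T1): ∅ ∈ τ? Yes; X ∈ τ? Yes.
Axiom (T2/T3): check pairwise unions and intersections of members of τ.
All pairwise intersections and unions checked — each lies in τ. Therefore τ satisfies (T1), (T2), (T3): it IS a topology on X.


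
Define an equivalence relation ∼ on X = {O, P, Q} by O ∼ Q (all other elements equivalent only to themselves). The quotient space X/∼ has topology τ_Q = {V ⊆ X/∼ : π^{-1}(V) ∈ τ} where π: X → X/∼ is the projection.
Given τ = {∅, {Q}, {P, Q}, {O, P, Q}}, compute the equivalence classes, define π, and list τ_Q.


X/∼ = {[O=Q], [P]}; |τ_Q| = 2.

Equivalence classes: [O=Q], [P].
Quotient map π: X → X/∼ sends O ↦ [O=Q], P ↦ [P], Q ↦ [O=Q].
For each subset V ⊆ X/∼, compute π^{-1}(V) ⊆ X and check whether π^{-1}(V) ∈ τ. V is open in τ_Q iff π^{-1}(V) ∈ τ.
  V = {}: π^{-1}(V) = ∅ ∈ τ ✓.
  V = {[O=Q]}: π^{-1}(V) = {O, Q} ∉ τ ✗.
  V = {[P]}: π^{-1}(V) = {P} ∉ τ ✗.
  V = {[O=Q], [P]}: π^{-1}(V) = {O, P, Q} ∈ τ ✓.
Open sets in the quotient: τ_Q = {{}, {[O=Q], [P]}} (2 elements).


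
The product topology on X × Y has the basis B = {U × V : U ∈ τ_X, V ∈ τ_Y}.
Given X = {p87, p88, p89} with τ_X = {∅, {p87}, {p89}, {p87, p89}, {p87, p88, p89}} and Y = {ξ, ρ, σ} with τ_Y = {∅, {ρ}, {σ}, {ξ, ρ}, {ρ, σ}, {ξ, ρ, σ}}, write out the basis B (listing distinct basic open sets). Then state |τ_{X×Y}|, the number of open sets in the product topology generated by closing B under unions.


Basis B = {∅ × ∅, {p87} × {ρ}, {p87} × {σ}, {p89} × {ρ}, {p89} × {σ}, {p87} × {ξ, ρ}, {p87} × {ρ, σ}, {p87, p89} × {ρ}, {p87, p89} × {σ}, {p89} × {ξ, ρ}, {p89} × {ρ, σ}, {p87} × {ξ, ρ, σ}, {p87, p88, p89} × {ρ}, {p87, p88, p89} × {σ}, {p89} × {ξ, ρ, σ}, {p87, p89} × {ξ, ρ}, {p87, p89} × {ρ, σ}, {p87, p89} × {ξ, ρ, σ}, {p87, p88, p89} × {ξ, ρ}, {p87, p88, p89} × {ρ, σ}, {p87, p88, p89} × {ξ, ρ, σ}}; |τ_{X×Y}| = 70.

Enumerate products U × V with U ∈ τ_X, V ∈ τ_Y (deduplicated):
  ∅ × ∅ = {} (∅)
  {p87} × {ρ} = {(p87,ρ)}
  {p87} × {σ} = {(p87,σ)}
  {p89} × {ρ} = {(p89,ρ)}
  {p89} × {σ} = {(p89,σ)}
  {p87} × {ξ, ρ} = {(p87,ξ), (p87,ρ)}
  {p87} × {ρ, σ} = {(p87,ρ), (p87,σ)}
  {p87, p89} × {ρ} = {(p87,ρ), (p89,ρ)}
  {p87, p89} × {σ} = {(p87,σ), (p89,σ)}
  {p89} × {ξ, ρ} = {(p89,ξ), (p89,ρ)}
  {p89} × {ρ, σ} = {(p89,ρ), (p89,σ)}
  {p87} × {ξ, ρ, σ} = {(p87,ξ), (p87,ρ), (p87,σ)}
  {p87, p88, p89} × {ρ} = {(p87,ρ), (p88,ρ), (p89,ρ)}
  {p87, p88, p89} × {σ} = {(p87,σ), (p88,σ), (p89,σ)}
  {p89} × {ξ, ρ, σ} = {(p89,ξ), (p89,ρ), (p89,σ)}
  {p87, p89} × {ξ, ρ} = {(p87,ξ), (p87,ρ), (p89,ξ), (p89,ρ)}
  {p87, p89} × {ρ, σ} = {(p87,ρ), (p87,σ), (p89,ρ), (p89,σ)}
  {p87, p89} × {ξ, ρ, σ} = {(p87,ξ), (p87,ρ), (p87,σ), (p89,ξ), (p89,ρ), (p89,σ)}
  {p87, p88, p89} × {ξ, ρ} = {(p87,ξ), (p87,ρ), (p88,ξ), (p88,ρ), (p89,ξ), (p89,ρ)}
  {p87, p88, p89} × {ρ, σ} = {(p87,ρ), (p87,σ), (p88,ρ), (p88,σ), (p89,ρ), (p89,σ)}
  {p87, p88, p89} × {ξ, ρ, σ} = {(p87,ξ), (p87,ρ), (p87,σ), (p88,ξ), (p88,ρ), (p88,σ), (p89,ξ), (p89,ρ), (p89,σ)}
These 21 distinct sets form the basis B.
Close under arbitrary unions to get τ_{X×Y}; counting gives |τ_{X×Y}| = 70.


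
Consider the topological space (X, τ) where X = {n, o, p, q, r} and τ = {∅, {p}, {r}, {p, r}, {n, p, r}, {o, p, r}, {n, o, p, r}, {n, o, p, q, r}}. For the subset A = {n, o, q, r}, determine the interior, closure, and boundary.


int(A) = {r}, cl(A) = {n, o, q, r}, ∂A = {n, o, q}.

Closed sets in (X, τ) are complements of opens:
  closed(X, τ) = {∅, {q}, {n, q}, {o, q}, {n, o, q}, {n, o, p, q}, {n, o, q, r}, {n, o, p, q, r}}.
int(A) = ⋃ {U ∈ τ : U ⊆ A}. Opens contained in A: ∅, {r}.
Taking the union of these: int(A) = {r}.
cl(A) = ⋂ {C closed : A ⊆ C}. Closed sets containing A: {n, o, q, r}, {n, o, p, q, r}.
Intersecting these: cl(A) = {n, o, q, r}.
∂A = cl(A) ∖ int(A) = {n, o, q, r} ∖ {r} = {n, o, q}.


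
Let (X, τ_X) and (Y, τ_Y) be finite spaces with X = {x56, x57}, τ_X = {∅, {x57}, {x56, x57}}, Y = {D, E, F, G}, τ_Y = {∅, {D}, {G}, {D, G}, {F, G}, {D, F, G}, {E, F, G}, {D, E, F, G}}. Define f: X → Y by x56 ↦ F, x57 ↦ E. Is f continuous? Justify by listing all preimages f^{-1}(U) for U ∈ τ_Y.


f is NOT continuous.

Compute f^{-1}(U) for each U ∈ τ_Y:
  U = ∅: f^{-1}(U) = ∅ ∈ τ_X ✓.
  U = {D}: f^{-1}(U) = ∅ ∈ τ_X ✓.
  U = {G}: f^{-1}(U) = ∅ ∈ τ_X ✓.
  U = {D, G}: f^{-1}(U) = ∅ ∈ τ_X ✓.
  U = {F, G}: f^{-1}(U) = {x56} ∉ τ_X ✗.
  U = {D, F, G}: f^{-1}(U) = {x56} ∉ τ_X ✗.
  U = {E, F, G}: f^{-1}(U) = {x56, x57} ∈ τ_X ✓.
  U = {D, E, F, G}: f^{-1}(U) = {x56, x57} ∈ τ_X ✓.
Found U = {F, G} with f^{-1}(U) = {x56} not in τ_X. Therefore f is NOT continuous.


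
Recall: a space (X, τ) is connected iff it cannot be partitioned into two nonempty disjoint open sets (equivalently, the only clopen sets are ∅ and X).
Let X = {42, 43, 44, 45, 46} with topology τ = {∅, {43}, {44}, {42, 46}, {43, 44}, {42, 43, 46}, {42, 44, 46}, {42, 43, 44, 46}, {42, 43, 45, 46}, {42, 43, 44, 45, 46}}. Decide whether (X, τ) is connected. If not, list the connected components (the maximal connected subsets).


(X, τ) is disconnected; components = [{44}, {42, 43, 45, 46}].

Find clopen sets (U ∈ τ with X ∖ U ∈ τ):
  U = ∅, X ∖ U = {42, 43, 44, 45, 46} — both open, so U is clopen.
  U = {44}, X ∖ U = {42, 43, 45, 46} — both open, so U is clopen.
  U = {42, 43, 45, 46}, X ∖ U = {44} — both open, so U is clopen.
  U = {42, 43, 44, 45, 46}, X ∖ U = ∅ — both open, so U is clopen.
Nontrivial clopen(s) exist: e.g. {44}. So (X, τ) is disconnected.
Compute connected components by grouping points that agree on all clopens:
  component: {44}
  component: {42, 43, 45, 46}


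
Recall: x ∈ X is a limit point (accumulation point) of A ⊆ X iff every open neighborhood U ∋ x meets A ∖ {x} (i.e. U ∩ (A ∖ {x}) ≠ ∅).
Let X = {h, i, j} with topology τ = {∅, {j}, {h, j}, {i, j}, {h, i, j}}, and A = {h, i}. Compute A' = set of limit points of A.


A' = ∅

For each x ∈ X, list the open sets U ∈ τ with x ∈ U, then check whether U ∩ (A ∖ {x}) ≠ ∅ for every such U.
  x = h: open {h, j} ∋ x has {h, j} ∩ (A ∖ {h}) = ∅, so x is NOT a limit point.
  x = i: open {i, j} ∋ x has {i, j} ∩ (A ∖ {i}) = ∅, so x is NOT a limit point.
  x = j: open {j} ∋ x has {j} ∩ (A ∖ {j}) = ∅, so x is NOT a limit point.
Collecting: A' = ∅.


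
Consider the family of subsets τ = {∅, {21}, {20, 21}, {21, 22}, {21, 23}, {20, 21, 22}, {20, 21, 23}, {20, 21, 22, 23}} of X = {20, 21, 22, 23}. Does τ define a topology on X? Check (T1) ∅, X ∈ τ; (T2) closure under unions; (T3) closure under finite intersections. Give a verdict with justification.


τ is NOT a topology on X.

Axiom (T1): ∅ ∈ τ? Yes; X ∈ τ? Yes.
Axiom (T2/T3): check pairwise unions and intersections of members of τ.
Counterexample for (T2): {21, 22} ∪ {21, 23} = {21, 22, 23} ∉ τ. Therefore τ is NOT a topology.


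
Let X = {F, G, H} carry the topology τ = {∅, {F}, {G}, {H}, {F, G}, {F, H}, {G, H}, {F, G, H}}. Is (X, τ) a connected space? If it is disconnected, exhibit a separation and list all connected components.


(X, τ) is disconnected; components = [{F}, {G}, {H}].

Find clopen sets (U ∈ τ with X ∖ U ∈ τ):
  U = ∅, X ∖ U = {F, G, H} — both open, so U is clopen.
  U = {F}, X ∖ U = {G, H} — both open, so U is clopen.
  U = {G}, X ∖ U = {F, H} — both open, so U is clopen.
  U = {H}, X ∖ U = {F, G} — both open, so U is clopen.
  U = {F, G}, X ∖ U = {H} — both open, so U is clopen.
  U = {F, H}, X ∖ U = {G} — both open, so U is clopen.
  U = {G, H}, X ∖ U = {F} — both open, so U is clopen.
  U = {F, G, H}, X ∖ U = ∅ — both open, so U is clopen.
Nontrivial clopen(s) exist: e.g. {F}. So (X, τ) is disconnected.
Compute connected components by grouping points that agree on all clopens:
  component: {F}
  component: {G}
  component: {H}


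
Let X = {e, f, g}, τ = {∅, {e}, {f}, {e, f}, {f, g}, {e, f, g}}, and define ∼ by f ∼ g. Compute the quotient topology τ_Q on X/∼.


X/∼ = {[e], [f=g]}; |τ_Q| = 4.

Equivalence classes: [e], [f=g].
Quotient map π: X → X/∼ sends e ↦ [e], f ↦ [f=g], g ↦ [f=g].
For each subset V ⊆ X/∼, compute π^{-1}(V) ⊆ X and check whether π^{-1}(V) ∈ τ. V is open in τ_Q iff π^{-1}(V) ∈ τ.
  V = {}: π^{-1}(V) = ∅ ∈ τ ✓.
  V = {[e]}: π^{-1}(V) = {e} ∈ τ ✓.
  V = {[f=g]}: π^{-1}(V) = {f, g} ∈ τ ✓.
  V = {[e], [f=g]}: π^{-1}(V) = {e, f, g} ∈ τ ✓.
Open sets in the quotient: τ_Q = {{}, {[e]}, {[f=g]}, {[e], [f=g]}} (4 elements).


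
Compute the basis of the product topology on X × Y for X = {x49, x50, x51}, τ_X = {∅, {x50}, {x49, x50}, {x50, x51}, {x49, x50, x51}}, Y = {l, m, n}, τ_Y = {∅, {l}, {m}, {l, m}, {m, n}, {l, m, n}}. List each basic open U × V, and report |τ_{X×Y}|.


Basis B = {∅ × ∅, {x50} × {l}, {x50} × {m}, {x49, x50} × {l}, {x49, x50} × {m}, {x50} × {l, m}, {x50, x51} × {l}, {x50} × {m, n}, {x50, x51} × {m}, {x49, x50, x51} × {l}, {x49, x50, x51} × {m}, {x50} × {l, m, n}, {x49, x50} × {l, m}, {x49, x50} × {m, n}, {x50, x51} × {l, m}, {x50, x51} × {m, n}, {x49, x50} × {l, m, n}, {x49, x50, x51} × {l, m}, {x49, x50, x51} × {m, n}, {x50, x51} × {l, m, n}, {x49, x50, x51} × {l, m, n}}; |τ_{X×Y}| = 70.

Enumerate products U × V with U ∈ τ_X, V ∈ τ_Y (deduplicated):
  ∅ × ∅ = {} (∅)
  {x50} × {l} = {(x50,l)}
  {x50} × {m} = {(x50,m)}
  {x49, x50} × {l} = {(x49,l), (x50,l)}
  {x49, x50} × {m} = {(x49,m), (x50,m)}
  {x50} × {l, m} = {(x50,l), (x50,m)}
  {x50, x51} × {l} = {(x50,l), (x51,l)}
  {x50} × {m, n} = {(x50,m), (x50,n)}
  {x50, x51} × {m} = {(x50,m), (x51,m)}
  {x49, x50, x51} × {l} = {(x49,l), (x50,l), (x51,l)}
  {x49, x50, x51} × {m} = {(x49,m), (x50,m), (x51,m)}
  {x50} × {l, m, n} = {(x50,l), (x50,m), (x50,n)}
  {x49, x50} × {l, m} = {(x49,l), (x49,m), (x50,l), (x50,m)}
  {x49, x50} × {m, n} = {(x49,m), (x49,n), (x50,m), (x50,n)}
  {x50, x51} × {l, m} = {(x50,l), (x50,m), (x51,l), (x51,m)}
  {x50, x51} × {m, n} = {(x50,m), (x50,n), (x51,m), (x51,n)}
  {x49, x50} × {l, m, n} = {(x49,l), (x49,m), (x49,n), (x50,l), (x50,m), (x50,n)}
  {x49, x50, x51} × {l, m} = {(x49,l), (x49,m), (x50,l), (x50,m), (x51,l), (x51,m)}
  {x49, x50, x51} × {m, n} = {(x49,m), (x49,n), (x50,m), (x50,n), (x51,m), (x51,n)}
  {x50, x51} × {l, m, n} = {(x50,l), (x50,m), (x50,n), (x51,l), (x51,m), (x51,n)}
  {x49, x50, x51} × {l, m, n} = {(x49,l), (x49,m), (x49,n), (x50,l), (x50,m), (x50,n), (x51,l), (x51,m), (x51,n)}
These 21 distinct sets form the basis B.
Close under arbitrary unions to get τ_{X×Y}; counting gives |τ_{X×Y}| = 70.


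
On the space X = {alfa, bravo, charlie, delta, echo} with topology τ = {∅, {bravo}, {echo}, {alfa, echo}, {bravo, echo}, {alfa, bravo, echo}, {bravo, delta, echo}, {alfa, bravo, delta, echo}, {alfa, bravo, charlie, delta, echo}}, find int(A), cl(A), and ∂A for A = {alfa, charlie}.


int(A) = ∅, cl(A) = {alfa, charlie}, ∂A = {alfa, charlie}.

Closed sets in (X, τ) are complements of opens:
  closed(X, τ) = {∅, {charlie}, {alfa, charlie}, {charlie, delta}, {alfa, charlie, delta}, {bravo, charlie, delta}, {alfa, bravo, charlie, delta}, {alfa, charlie, delta, echo}, {alfa, bravo, charlie, delta, echo}}.
int(A) = ⋃ {U ∈ τ : U ⊆ A}. Opens contained in A: ∅.
Taking the union of these: int(A) = ∅.
cl(A) = ⋂ {C closed : A ⊆ C}. Closed sets containing A: {alfa, charlie}, {alfa, charlie, delta}, {alfa, bravo, charlie, delta}, {alfa, charlie, delta, echo}, {alfa, bravo, charlie, delta, echo}.
Intersecting these: cl(A) = {alfa, charlie}.
∂A = cl(A) ∖ int(A) = {alfa, charlie} ∖ ∅ = {alfa, charlie}.


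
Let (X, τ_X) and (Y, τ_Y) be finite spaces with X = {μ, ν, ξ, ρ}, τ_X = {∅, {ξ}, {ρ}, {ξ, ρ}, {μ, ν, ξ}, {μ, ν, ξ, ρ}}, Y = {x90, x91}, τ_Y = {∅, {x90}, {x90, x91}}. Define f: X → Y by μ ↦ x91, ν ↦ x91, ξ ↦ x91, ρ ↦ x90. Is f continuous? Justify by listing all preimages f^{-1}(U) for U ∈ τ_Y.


f IS continuous.

Compute f^{-1}(U) for each U ∈ τ_Y:
  U = ∅: f^{-1}(U) = ∅ ∈ τ_X ✓.
  U = {x90}: f^{-1}(U) = {ρ} ∈ τ_X ✓.
  U = {x90, x91}: f^{-1}(U) = {μ, ν, ξ, ρ} ∈ τ_X ✓.
Every preimage lies in τ_X, so f IS continuous.


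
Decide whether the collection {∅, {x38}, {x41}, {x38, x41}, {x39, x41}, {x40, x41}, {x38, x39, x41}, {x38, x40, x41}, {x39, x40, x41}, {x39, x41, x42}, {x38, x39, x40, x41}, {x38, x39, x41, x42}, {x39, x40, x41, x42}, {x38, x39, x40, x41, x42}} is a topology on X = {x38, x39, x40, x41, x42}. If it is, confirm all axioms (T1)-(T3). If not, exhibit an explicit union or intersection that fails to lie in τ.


τ IS a topology on X.

Axiom (T1): ∅ ∈ τ? Yes; X ∈ τ? Yes.
Axiom (T2/T3): check pairwise unions and intersections of members of τ.
All pairwise intersections and unions checked — each lies in τ. Therefore τ satisfies (T1), (T2), (T3): it IS a topology on X.


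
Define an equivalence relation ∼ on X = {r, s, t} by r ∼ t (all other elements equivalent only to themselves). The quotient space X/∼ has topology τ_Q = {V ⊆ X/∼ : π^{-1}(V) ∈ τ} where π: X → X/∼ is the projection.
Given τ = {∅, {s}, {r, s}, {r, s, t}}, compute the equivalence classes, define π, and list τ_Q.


X/∼ = {[r=t], [s]}; |τ_Q| = 3.

Equivalence classes: [r=t], [s].
Quotient map π: X → X/∼ sends r ↦ [r=t], s ↦ [s], t ↦ [r=t].
For each subset V ⊆ X/∼, compute π^{-1}(V) ⊆ X and check whether π^{-1}(V) ∈ τ. V is open in τ_Q iff π^{-1}(V) ∈ τ.
  V = {}: π^{-1}(V) = ∅ ∈ τ ✓.
  V = {[r=t]}: π^{-1}(V) = {r, t} ∉ τ ✗.
  V = {[s]}: π^{-1}(V) = {s} ∈ τ ✓.
  V = {[r=t], [s]}: π^{-1}(V) = {r, s, t} ∈ τ ✓.
Open sets in the quotient: τ_Q = {{}, {[s]}, {[r=t], [s]}} (3 elements).


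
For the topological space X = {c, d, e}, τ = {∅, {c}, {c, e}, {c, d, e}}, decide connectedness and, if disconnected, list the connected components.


(X, τ) is connected.

Find clopen sets (U ∈ τ with X ∖ U ∈ τ):
  U = ∅, X ∖ U = {c, d, e} — both open, so U is clopen.
  U = {c, d, e}, X ∖ U = ∅ — both open, so U is clopen.
Only trivial clopens (∅ and X) exist, so (X, τ) is connected.
Compute connected components by grouping points that agree on all clopens:
  component: {c, d, e}


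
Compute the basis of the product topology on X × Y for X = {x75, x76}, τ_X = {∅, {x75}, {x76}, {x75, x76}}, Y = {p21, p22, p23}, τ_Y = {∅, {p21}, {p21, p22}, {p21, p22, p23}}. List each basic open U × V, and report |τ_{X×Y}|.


Basis B = {∅ × ∅, {x75} × {p21}, {x76} × {p21}, {x75} × {p21, p22}, {x75, x76} × {p21}, {x76} × {p21, p22}, {x75} × {p21, p22, p23}, {x76} × {p21, p22, p23}, {x75, x76} × {p21, p22}, {x75, x76} × {p21, p22, p23}}; |τ_{X×Y}| = 16.

Enumerate products U × V with U ∈ τ_X, V ∈ τ_Y (deduplicated):
  ∅ × ∅ = {} (∅)
  {x75} × {p21} = {(x75,p21)}
  {x76} × {p21} = {(x76,p21)}
  {x75} × {p21, p22} = {(x75,p21), (x75,p22)}
  {x75, x76} × {p21} = {(x75,p21), (x76,p21)}
  {x76} × {p21, p22} = {(x76,p21), (x76,p22)}
  {x75} × {p21, p22, p23} = {(x75,p21), (x75,p22), (x75,p23)}
  {x76} × {p21, p22, p23} = {(x76,p21), (x76,p22), (x76,p23)}
  {x75, x76} × {p21, p22} = {(x75,p21), (x75,p22), (x76,p21), (x76,p22)}
  {x75, x76} × {p21, p22, p23} = {(x75,p21), (x75,p22), (x75,p23), (x76,p21), (x76,p22), (x76,p23)}
These 10 distinct sets form the basis B.
Close under arbitrary unions to get τ_{X×Y}; counting gives |τ_{X×Y}| = 16.


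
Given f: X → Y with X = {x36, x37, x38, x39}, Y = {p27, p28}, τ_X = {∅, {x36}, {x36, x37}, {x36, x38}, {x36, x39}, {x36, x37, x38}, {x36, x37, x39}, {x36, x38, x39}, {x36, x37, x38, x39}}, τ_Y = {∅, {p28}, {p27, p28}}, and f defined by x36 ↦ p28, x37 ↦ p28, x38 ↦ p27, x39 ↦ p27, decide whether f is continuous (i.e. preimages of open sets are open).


f IS continuous.

Compute f^{-1}(U) for each U ∈ τ_Y:
  U = ∅: f^{-1}(U) = ∅ ∈ τ_X ✓.
  U = {p28}: f^{-1}(U) = {x36, x37} ∈ τ_X ✓.
  U = {p27, p28}: f^{-1}(U) = {x36, x37, x38, x39} ∈ τ_X ✓.
Every preimage lies in τ_X, so f IS continuous.


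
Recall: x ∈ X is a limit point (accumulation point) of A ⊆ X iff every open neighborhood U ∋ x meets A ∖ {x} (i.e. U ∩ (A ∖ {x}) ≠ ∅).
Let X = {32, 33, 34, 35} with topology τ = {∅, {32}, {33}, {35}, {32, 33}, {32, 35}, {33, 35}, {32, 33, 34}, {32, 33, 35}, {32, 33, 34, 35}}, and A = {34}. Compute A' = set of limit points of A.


A' = ∅

For each x ∈ X, list the open sets U ∈ τ with x ∈ U, then check whether U ∩ (A ∖ {x}) ≠ ∅ for every such U.
  x = 32: open {32} ∋ x has {32} ∩ (A ∖ {32}) = ∅, so x is NOT a limit point.
  x = 33: open {33} ∋ x has {33} ∩ (A ∖ {33}) = ∅, so x is NOT a limit point.
  x = 34: open {32, 33, 34} ∋ x has {32, 33, 34} ∩ (A ∖ {34}) = ∅, so x is NOT a limit point.
  x = 35: open {35} ∋ x has {35} ∩ (A ∖ {35}) = ∅, so x is NOT a limit point.
Collecting: A' = ∅.


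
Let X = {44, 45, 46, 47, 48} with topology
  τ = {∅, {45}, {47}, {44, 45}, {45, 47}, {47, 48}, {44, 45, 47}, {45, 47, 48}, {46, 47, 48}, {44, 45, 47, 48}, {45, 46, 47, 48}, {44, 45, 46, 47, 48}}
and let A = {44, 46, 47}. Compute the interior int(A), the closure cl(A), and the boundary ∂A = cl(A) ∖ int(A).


int(A) = {47}, cl(A) = {44, 46, 47, 48}, ∂A = {44, 46, 48}.

Closed sets in (X, τ) are complements of opens:
  closed(X, τ) = {∅, {44}, {46}, {44, 45}, {44, 46}, {46, 48}, {44, 45, 46}, {44, 46, 48}, {46, 47, 48}, {44, 45, 46, 48}, {44, 46, 47, 48}, {44, 45, 46, 47, 48}}.
int(A) = ⋃ {U ∈ τ : U ⊆ A}. Opens contained in A: ∅, {47}.
Taking the union of these: int(A) = {47}.
cl(A) = ⋂ {C closed : A ⊆ C}. Closed sets containing A: {44, 46, 47, 48}, {44, 45, 46, 47, 48}.
Intersecting these: cl(A) = {44, 46, 47, 48}.
∂A = cl(A) ∖ int(A) = {44, 46, 47, 48} ∖ {47} = {44, 46, 48}.


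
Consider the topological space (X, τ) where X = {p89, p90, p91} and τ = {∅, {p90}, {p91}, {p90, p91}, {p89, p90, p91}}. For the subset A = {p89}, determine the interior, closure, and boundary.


int(A) = ∅, cl(A) = {p89}, ∂A = {p89}.

Closed sets in (X, τ) are complements of opens:
  closed(X, τ) = {∅, {p89}, {p89, p90}, {p89, p91}, {p89, p90, p91}}.
int(A) = ⋃ {U ∈ τ : U ⊆ A}. Opens contained in A: ∅.
Taking the union of these: int(A) = ∅.
cl(A) = ⋂ {C closed : A ⊆ C}. Closed sets containing A: {p89}, {p89, p90}, {p89, p91}, {p89, p90, p91}.
Intersecting these: cl(A) = {p89}.
∂A = cl(A) ∖ int(A) = {p89} ∖ ∅ = {p89}.


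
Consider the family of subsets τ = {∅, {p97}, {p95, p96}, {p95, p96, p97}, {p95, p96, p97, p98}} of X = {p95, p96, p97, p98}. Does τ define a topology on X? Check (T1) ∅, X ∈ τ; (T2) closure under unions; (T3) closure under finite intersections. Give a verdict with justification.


τ IS a topology on X.

Axiom (T1): ∅ ∈ τ? Yes; X ∈ τ? Yes.
Axiom (T2/T3): check pairwise unions and intersections of members of τ.
All pairwise intersections and unions checked — each lies in τ. Therefore τ satisfies (T1), (T2), (T3): it IS a topology on X.


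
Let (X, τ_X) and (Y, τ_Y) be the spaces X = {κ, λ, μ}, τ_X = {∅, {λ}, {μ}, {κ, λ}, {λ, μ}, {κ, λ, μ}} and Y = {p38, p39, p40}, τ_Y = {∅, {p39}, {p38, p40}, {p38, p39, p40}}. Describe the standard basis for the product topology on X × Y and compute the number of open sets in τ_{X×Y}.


Basis B = {∅ × ∅, {λ} × {p39}, {μ} × {p39}, {κ, λ} × {p39}, {λ} × {p38, p40}, {λ, μ} × {p39}, {μ} × {p38, p40}, {κ, λ, μ} × {p39}, {λ} × {p38, p39, p40}, {μ} × {p38, p39, p40}, {κ, λ} × {p38, p40}, {λ, μ} × {p38, p40}, {κ, λ} × {p38, p39, p40}, {κ, λ, μ} × {p38, p40}, {λ, μ} × {p38, p39, p40}, {κ, λ, μ} × {p38, p39, p40}}; |τ_{X×Y}| = 36.

Enumerate products U × V with U ∈ τ_X, V ∈ τ_Y (deduplicated):
  ∅ × ∅ = {} (∅)
  {λ} × {p39} = {(λ,p39)}
  {μ} × {p39} = {(μ,p39)}
  {κ, λ} × {p39} = {(κ,p39), (λ,p39)}
  {λ} × {p38, p40} = {(λ,p38), (λ,p40)}
  {λ, μ} × {p39} = {(λ,p39), (μ,p39)}
  {μ} × {p38, p40} = {(μ,p38), (μ,p40)}
  {κ, λ, μ} × {p39} = {(κ,p39), (λ,p39), (μ,p39)}
  {λ} × {p38, p39, p40} = {(λ,p38), (λ,p39), (λ,p40)}
  {μ} × {p38, p39, p40} = {(μ,p38), (μ,p39), (μ,p40)}
  {κ, λ} × {p38, p40} = {(κ,p38), (κ,p40), (λ,p38), (λ,p40)}
  {λ, μ} × {p38, p40} = {(λ,p38), (λ,p40), (μ,p38), (μ,p40)}
  {κ, λ} × {p38, p39, p40} = {(κ,p38), (κ,p39), (κ,p40), (λ,p38), (λ,p39), (λ,p40)}
  {κ, λ, μ} × {p38, p40} = {(κ,p38), (κ,p40), (λ,p38), (λ,p40), (μ,p38), (μ,p40)}
  {λ, μ} × {p38, p39, p40} = {(λ,p38), (λ,p39), (λ,p40), (μ,p38), (μ,p39), (μ,p40)}
  {κ, λ, μ} × {p38, p39, p40} = {(κ,p38), (κ,p39), (κ,p40), (λ,p38), (λ,p39), (λ,p40), (μ,p38), (μ,p39), (μ,p40)}
These 16 distinct sets form the basis B.
Close under arbitrary unions to get τ_{X×Y}; counting gives |τ_{X×Y}| = 36.


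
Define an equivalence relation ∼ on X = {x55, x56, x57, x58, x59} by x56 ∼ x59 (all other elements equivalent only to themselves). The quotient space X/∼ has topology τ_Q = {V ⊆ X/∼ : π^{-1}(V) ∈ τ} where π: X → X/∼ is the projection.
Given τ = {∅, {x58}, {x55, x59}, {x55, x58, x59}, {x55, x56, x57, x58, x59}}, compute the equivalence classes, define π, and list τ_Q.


X/∼ = {[x55], [x56=x59], [x57], [x58]}; |τ_Q| = 3.

Equivalence classes: [x55], [x56=x59], [x57], [x58].
Quotient map π: X → X/∼ sends x55 ↦ [x55], x56 ↦ [x56=x59], x57 ↦ [x57], x58 ↦ [x58], x59 ↦ [x56=x59].
For each subset V ⊆ X/∼, compute π^{-1}(V) ⊆ X and check whether π^{-1}(V) ∈ τ. V is open in τ_Q iff π^{-1}(V) ∈ τ.
  V = {}: π^{-1}(V) = ∅ ∈ τ ✓.
  V = {[x55]}: π^{-1}(V) = {x55} ∉ τ ✗.
  V = {[x56=x59]}: π^{-1}(V) = {x56, x59} ∉ τ ✗.
  V = {[x55], [x56=x59]}: π^{-1}(V) = {x55, x56, x59} ∉ τ ✗.
  V = {[x57]}: π^{-1}(V) = {x57} ∉ τ ✗.
  V = {[x55], [x57]}: π^{-1}(V) = {x55, x57} ∉ τ ✗.
  V = {[x56=x59], [x57]}: π^{-1}(V) = {x56, x57, x59} ∉ τ ✗.
  V = {[x55], [x56=x59], [x57]}: π^{-1}(V) = {x55, x56, x57, x59} ∉ τ ✗.
  V = {[x58]}: π^{-1}(V) = {x58} ∈ τ ✓.
  V = {[x55], [x58]}: π^{-1}(V) = {x55, x58} ∉ τ ✗.
  V = {[x56=x59], [x58]}: π^{-1}(V) = {x56, x58, x59} ∉ τ ✗.
  V = {[x55], [x56=x59], [x58]}: π^{-1}(V) = {x55, x56, x58, x59} ∉ τ ✗.
  V = {[x57], [x58]}: π^{-1}(V) = {x57, x58} ∉ τ ✗.
  V = {[x55], [x57], [x58]}: π^{-1}(V) = {x55, x57, x58} ∉ τ ✗.
  V = {[x56=x59], [x57], [x58]}: π^{-1}(V) = {x56, x57, x58, x59} ∉ τ ✗.
  V = {[x55], [x56=x59], [x57], [x58]}: π^{-1}(V) = {x55, x56, x57, x58, x59} ∈ τ ✓.
Open sets in the quotient: τ_Q = {{}, {[x58]}, {[x55], [x56=x59], [x57], [x58]}} (3 elements).


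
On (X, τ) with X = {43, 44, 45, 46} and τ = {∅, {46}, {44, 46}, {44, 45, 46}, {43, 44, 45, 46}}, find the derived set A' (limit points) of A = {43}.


A' = ∅

For each x ∈ X, list the open sets U ∈ τ with x ∈ U, then check whether U ∩ (A ∖ {x}) ≠ ∅ for every such U.
  x = 43: open {43, 44, 45, 46} ∋ x has {43, 44, 45, 46} ∩ (A ∖ {43}) = ∅, so x is NOT a limit point.
  x = 44: open {44, 46} ∋ x has {44, 46} ∩ (A ∖ {44}) = ∅, so x is NOT a limit point.
  x = 45: open {44, 45, 46} ∋ x has {44, 45, 46} ∩ (A ∖ {45}) = ∅, so x is NOT a limit point.
  x = 46: open {46} ∋ x has {46} ∩ (A ∖ {46}) = ∅, so x is NOT a limit point.
Collecting: A' = ∅.


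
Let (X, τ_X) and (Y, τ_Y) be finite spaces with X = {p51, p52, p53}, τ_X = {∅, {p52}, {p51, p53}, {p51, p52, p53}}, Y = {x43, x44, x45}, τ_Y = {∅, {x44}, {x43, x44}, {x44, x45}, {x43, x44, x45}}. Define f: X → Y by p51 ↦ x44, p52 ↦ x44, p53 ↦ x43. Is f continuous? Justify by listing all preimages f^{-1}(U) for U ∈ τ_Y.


f is NOT continuous.

Compute f^{-1}(U) for each U ∈ τ_Y:
  U = ∅: f^{-1}(U) = ∅ ∈ τ_X ✓.
  U = {x44}: f^{-1}(U) = {p51, p52} ∉ τ_X ✗.
  U = {x43, x44}: f^{-1}(U) = {p51, p52, p53} ∈ τ_X ✓.
  U = {x44, x45}: f^{-1}(U) = {p51, p52} ∉ τ_X ✗.
  U = {x43, x44, x45}: f^{-1}(U) = {p51, p52, p53} ∈ τ_X ✓.
Found U = {x44} with f^{-1}(U) = {p51, p52} not in τ_X. Therefore f is NOT continuous.


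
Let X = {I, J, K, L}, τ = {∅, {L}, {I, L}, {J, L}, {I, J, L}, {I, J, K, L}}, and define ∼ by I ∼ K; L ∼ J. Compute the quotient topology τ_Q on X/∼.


X/∼ = {[I=K], [J=L]}; |τ_Q| = 3.

Equivalence classes: [I=K], [J=L].
Quotient map π: X → X/∼ sends I ↦ [I=K], J ↦ [J=L], K ↦ [I=K], L ↦ [J=L].
For each subset V ⊆ X/∼, compute π^{-1}(V) ⊆ X and check whether π^{-1}(V) ∈ τ. V is open in τ_Q iff π^{-1}(V) ∈ τ.
  V = {}: π^{-1}(V) = ∅ ∈ τ ✓.
  V = {[I=K]}: π^{-1}(V) = {I, K} ∉ τ ✗.
  V = {[J=L]}: π^{-1}(V) = {J, L} ∈ τ ✓.
  V = {[I=K], [J=L]}: π^{-1}(V) = {I, J, K, L} ∈ τ ✓.
Open sets in the quotient: τ_Q = {{}, {[J=L]}, {[I=K], [J=L]}} (3 elements).


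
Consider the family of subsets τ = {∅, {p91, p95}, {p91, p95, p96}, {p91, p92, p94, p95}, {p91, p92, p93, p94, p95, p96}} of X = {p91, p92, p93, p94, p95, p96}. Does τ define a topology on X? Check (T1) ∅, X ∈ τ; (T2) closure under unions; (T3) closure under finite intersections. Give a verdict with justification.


τ is NOT a topology on X.

Axiom (T1): ∅ ∈ τ? Yes; X ∈ τ? Yes.
Axiom (T2/T3): check pairwise unions and intersections of members of τ.
Counterexample for (T2): {p91, p95, p96} ∪ {p91, p92, p94, p95} = {p91, p92, p94, p95, p96} ∉ τ. Therefore τ is NOT a topology.


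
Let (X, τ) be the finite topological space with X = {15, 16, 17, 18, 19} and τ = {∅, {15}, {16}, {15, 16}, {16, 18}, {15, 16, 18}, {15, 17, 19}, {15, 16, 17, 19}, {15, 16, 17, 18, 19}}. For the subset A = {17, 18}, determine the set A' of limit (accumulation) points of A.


A' = {19}

For each x ∈ X, list the open sets U ∈ τ with x ∈ U, then check whether U ∩ (A ∖ {x}) ≠ ∅ for every such U.
  x = 15: open {15} ∋ x has {15} ∩ (A ∖ {15}) = ∅, so x is NOT a limit point.
  x = 16: open {16} ∋ x has {16} ∩ (A ∖ {16}) = ∅, so x is NOT a limit point.
  x = 17: open {15, 17, 19} ∋ x has {15, 17, 19} ∩ (A ∖ {17}) = ∅, so x is NOT a limit point.
  x = 18: open {16, 18} ∋ x has {16, 18} ∩ (A ∖ {18}) = ∅, so x is NOT a limit point.
  x = 19: opens ∋ x are {15, 17, 19}, {15, 16, 17, 19}, {15, 16, 17, 18, 19}; each meets A ∖ {19}, so x IS a limit point.
Collecting: A' = {19}.


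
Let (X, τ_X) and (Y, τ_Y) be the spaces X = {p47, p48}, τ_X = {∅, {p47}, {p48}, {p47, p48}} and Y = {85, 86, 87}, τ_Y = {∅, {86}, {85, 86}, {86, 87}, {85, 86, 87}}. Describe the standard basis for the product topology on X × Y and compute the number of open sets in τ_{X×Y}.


Basis B = {∅ × ∅, {p47} × {86}, {p48} × {86}, {p47} × {85, 86}, {p47} × {86, 87}, {p47, p48} × {86}, {p48} × {85, 86}, {p48} × {86, 87}, {p47} × {85, 86, 87}, {p48} × {85, 86, 87}, {p47, p48} × {85, 86}, {p47, p48} × {86, 87}, {p47, p48} × {85, 86, 87}}; |τ_{X×Y}| = 25.

Enumerate products U × V with U ∈ τ_X, V ∈ τ_Y (deduplicated):
  ∅ × ∅ = {} (∅)
  {p47} × {86} = {(p47,86)}
  {p48} × {86} = {(p48,86)}
  {p47} × {85, 86} = {(p47,85), (p47,86)}
  {p47} × {86, 87} = {(p47,86), (p47,87)}
  {p47, p48} × {86} = {(p47,86), (p48,86)}
  {p48} × {85, 86} = {(p48,85), (p48,86)}
  {p48} × {86, 87} = {(p48,86), (p48,87)}
  {p47} × {85, 86, 87} = {(p47,85), (p47,86), (p47,87)}
  {p48} × {85, 86, 87} = {(p48,85), (p48,86), (p48,87)}
  {p47, p48} × {85, 86} = {(p47,85), (p47,86), (p48,85), (p48,86)}
  {p47, p48} × {86, 87} = {(p47,86), (p47,87), (p48,86), (p48,87)}
  {p47, p48} × {85, 86, 87} = {(p47,85), (p47,86), (p47,87), (p48,85), (p48,86), (p48,87)}
These 13 distinct sets form the basis B.
Close under arbitrary unions to get τ_{X×Y}; counting gives |τ_{X×Y}| = 25.


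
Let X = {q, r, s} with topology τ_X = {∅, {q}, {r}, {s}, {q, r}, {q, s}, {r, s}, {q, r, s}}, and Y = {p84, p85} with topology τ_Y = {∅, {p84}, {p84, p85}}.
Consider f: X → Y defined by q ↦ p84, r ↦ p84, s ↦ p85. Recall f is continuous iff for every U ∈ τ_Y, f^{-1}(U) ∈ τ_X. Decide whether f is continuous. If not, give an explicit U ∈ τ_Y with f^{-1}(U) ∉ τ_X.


f IS continuous.

Compute f^{-1}(U) for each U ∈ τ_Y:
  U = ∅: f^{-1}(U) = ∅ ∈ τ_X ✓.
  U = {p84}: f^{-1}(U) = {q, r} ∈ τ_X ✓.
  U = {p84, p85}: f^{-1}(U) = {q, r, s} ∈ τ_X ✓.
Every preimage lies in τ_X, so f IS continuous.


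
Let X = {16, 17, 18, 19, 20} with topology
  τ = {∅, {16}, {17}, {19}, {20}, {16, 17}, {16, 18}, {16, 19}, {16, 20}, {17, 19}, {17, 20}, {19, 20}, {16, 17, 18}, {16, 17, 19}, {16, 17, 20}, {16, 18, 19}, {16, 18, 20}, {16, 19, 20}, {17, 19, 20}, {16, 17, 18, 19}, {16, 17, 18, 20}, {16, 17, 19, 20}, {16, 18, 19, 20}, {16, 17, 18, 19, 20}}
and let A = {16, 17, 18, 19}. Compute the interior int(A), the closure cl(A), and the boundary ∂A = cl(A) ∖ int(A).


int(A) = {16, 17, 18, 19}, cl(A) = {16, 17, 18, 19}, ∂A = ∅.

Closed sets in (X, τ) are complements of opens:
  closed(X, τ) = {∅, {17}, {18}, {19}, {20}, {16, 18}, {17, 18}, {17, 19}, {17, 20}, {18, 19}, {18, 20}, {19, 20}, {16, 17, 18}, {16, 18, 19}, {16, 18, 20}, {17, 18, 19}, {17, 18, 20}, {17, 19, 20}, {18, 19, 20}, {16, 17, 18, 19}, {16, 17, 18, 20}, {16, 18, 19, 20}, {17, 18, 19, 20}, {16, 17, 18, 19, 20}}.
int(A) = ⋃ {U ∈ τ : U ⊆ A}. Opens contained in A: ∅, {16}, {17}, {19}, {16, 17}, {16, 18}, {16, 19}, {17, 19}, {16, 17, 18}, {16, 17, 19}, {16, 18, 19}, {16, 17, 18, 19}.
Taking the union of these: int(A) = {16, 17, 18, 19}.
cl(A) = ⋂ {C closed : A ⊆ C}. Closed sets containing A: {16, 17, 18, 19}, {16, 17, 18, 19, 20}.
Intersecting these: cl(A) = {16, 17, 18, 19}.
∂A = cl(A) ∖ int(A) = {16, 17, 18, 19} ∖ {16, 17, 18, 19} = ∅.


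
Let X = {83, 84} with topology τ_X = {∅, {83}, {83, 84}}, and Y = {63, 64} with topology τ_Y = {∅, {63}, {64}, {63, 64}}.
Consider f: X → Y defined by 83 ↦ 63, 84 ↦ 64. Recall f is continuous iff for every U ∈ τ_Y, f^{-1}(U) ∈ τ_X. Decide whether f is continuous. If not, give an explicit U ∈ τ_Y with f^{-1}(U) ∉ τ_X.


f is NOT continuous.

Compute f^{-1}(U) for each U ∈ τ_Y:
  U = ∅: f^{-1}(U) = ∅ ∈ τ_X ✓.
  U = {63}: f^{-1}(U) = {83} ∈ τ_X ✓.
  U = {64}: f^{-1}(U) = {84} ∉ τ_X ✗.
  U = {63, 64}: f^{-1}(U) = {83, 84} ∈ τ_X ✓.
Found U = {64} with f^{-1}(U) = {84} not in τ_X. Therefore f is NOT continuous.


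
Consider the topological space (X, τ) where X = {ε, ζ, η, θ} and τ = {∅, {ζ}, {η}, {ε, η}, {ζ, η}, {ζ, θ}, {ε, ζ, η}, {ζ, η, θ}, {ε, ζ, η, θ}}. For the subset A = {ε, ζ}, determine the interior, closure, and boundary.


int(A) = {ζ}, cl(A) = {ε, ζ, θ}, ∂A = {ε, θ}.

Closed sets in (X, τ) are complements of opens:
  closed(X, τ) = {∅, {ε}, {θ}, {ε, η}, {ε, θ}, {ζ, θ}, {ε, ζ, θ}, {ε, η, θ}, {ε, ζ, η, θ}}.
int(A) = ⋃ {U ∈ τ : U ⊆ A}. Opens contained in A: ∅, {ζ}.
Taking the union of these: int(A) = {ζ}.
cl(A) = ⋂ {C closed : A ⊆ C}. Closed sets containing A: {ε, ζ, θ}, {ε, ζ, η, θ}.
Intersecting these: cl(A) = {ε, ζ, θ}.
∂A = cl(A) ∖ int(A) = {ε, ζ, θ} ∖ {ζ} = {ε, θ}.


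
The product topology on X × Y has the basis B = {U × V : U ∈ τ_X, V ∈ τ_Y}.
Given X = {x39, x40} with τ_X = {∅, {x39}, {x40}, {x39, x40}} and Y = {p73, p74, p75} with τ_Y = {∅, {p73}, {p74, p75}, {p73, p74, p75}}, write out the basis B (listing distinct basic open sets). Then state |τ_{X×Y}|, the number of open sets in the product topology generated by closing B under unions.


Basis B = {∅ × ∅, {x39} × {p73}, {x40} × {p73}, {x39, x40} × {p73}, {x39} × {p74, p75}, {x40} × {p74, p75}, {x39} × {p73, p74, p75}, {x40} × {p73, p74, p75}, {x39, x40} × {p74, p75}, {x39, x40} × {p73, p74, p75}}; |τ_{X×Y}| = 16.

Enumerate products U × V with U ∈ τ_X, V ∈ τ_Y (deduplicated):
  ∅ × ∅ = {} (∅)
  {x39} × {p73} = {(x39,p73)}
  {x40} × {p73} = {(x40,p73)}
  {x39, x40} × {p73} = {(x39,p73), (x40,p73)}
  {x39} × {p74, p75} = {(x39,p74), (x39,p75)}
  {x40} × {p74, p75} = {(x40,p74), (x40,p75)}
  {x39} × {p73, p74, p75} = {(x39,p73), (x39,p74), (x39,p75)}
  {x40} × {p73, p74, p75} = {(x40,p73), (x40,p74), (x40,p75)}
  {x39, x40} × {p74, p75} = {(x39,p74), (x39,p75), (x40,p74), (x40,p75)}
  {x39, x40} × {p73, p74, p75} = {(x39,p73), (x39,p74), (x39,p75), (x40,p73), (x40,p74), (x40,p75)}
These 10 distinct sets form the basis B.
Close under arbitrary unions to get τ_{X×Y}; counting gives |τ_{X×Y}| = 16.
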